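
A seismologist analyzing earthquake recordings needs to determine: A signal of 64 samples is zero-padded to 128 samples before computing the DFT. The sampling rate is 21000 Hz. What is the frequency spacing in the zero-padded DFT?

Original DFT: N = 64, resolution = f_s/N = 21000/64 = 2625/8 Hz
Zero-padded DFT: N = 128, resolution = f_s/N = 21000/128 = 2625/16 Hz
Zero-padding interpolates the spectrum (finer frequency grid)
but does NOT improve the true spectral resolution (ability to resolve close frequencies).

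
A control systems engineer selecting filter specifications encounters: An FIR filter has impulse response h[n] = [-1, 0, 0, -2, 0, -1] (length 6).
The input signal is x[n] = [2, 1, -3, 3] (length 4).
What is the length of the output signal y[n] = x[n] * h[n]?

For linear convolution, the output length is:
len(y) = len(x) + len(h) - 1 = 4 + 6 - 1 = 9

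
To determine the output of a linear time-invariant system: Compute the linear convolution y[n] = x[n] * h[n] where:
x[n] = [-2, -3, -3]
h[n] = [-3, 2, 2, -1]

y[n] = sum_k x[k]*h[n-k]. Output length = len(x) + len(h) - 1 = 3 + 4 - 1 = 6.
y[0] = -2*-3 = 6
y[1] = -3*-3 + -2*2 = 5
y[2] = -3*-3 + -3*2 + -2*2 = -1
y[3] = -3*2 + -3*2 + -2*-1 = -10
y[4] = -3*2 + -3*-1 = -3
y[5] = -3*-1 = 3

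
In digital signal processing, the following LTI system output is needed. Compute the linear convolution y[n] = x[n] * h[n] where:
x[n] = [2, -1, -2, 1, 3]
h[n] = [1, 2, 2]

y[n] = sum_k x[k]*h[n-k]. Output length = len(x) + len(h) - 1 = 5 + 3 - 1 = 7.
y[0] = 2*1 = 2
y[1] = -1*1 + 2*2 = 3
y[2] = -2*1 + -1*2 + 2*2 = 0
y[3] = 1*1 + -2*2 + -1*2 = -5
y[4] = 3*1 + 1*2 + -2*2 = 1
y[5] = 3*2 + 1*2 = 8
y[6] = 3*2 = 6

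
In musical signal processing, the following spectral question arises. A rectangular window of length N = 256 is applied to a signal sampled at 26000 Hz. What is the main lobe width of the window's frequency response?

For a rectangular window of length N,
the main lobe width in frequency is 2*f_s/N.
= 2*26000/256 = 1625/8 Hz
This determines the minimum frequency separation for resolving two sinusoids.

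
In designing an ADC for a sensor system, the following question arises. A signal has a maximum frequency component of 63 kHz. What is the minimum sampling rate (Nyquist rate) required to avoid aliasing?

By the Nyquist-Shannon sampling theorem,
the minimum sampling rate (Nyquist rate) must be at least 2 * f_max.
Nyquist rate = 2 * 63 kHz = 126 kHz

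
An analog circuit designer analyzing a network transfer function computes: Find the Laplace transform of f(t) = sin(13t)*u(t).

Standard pair: sin(wt)*u(t) <-> w/(s^2+w^2)
With w = 13: L{sin(13t)*u(t)} = 13/(s^2+169)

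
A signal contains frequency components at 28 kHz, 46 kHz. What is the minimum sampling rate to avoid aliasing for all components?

The highest frequency component is f_max = 46 kHz.
Nyquist rate = 2 * f_max = 2 * 46 kHz = 92 kHz.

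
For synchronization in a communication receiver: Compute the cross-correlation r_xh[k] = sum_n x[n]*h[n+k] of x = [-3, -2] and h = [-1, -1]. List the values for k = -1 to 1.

Both sequences indexed from 0 and zero outside their support.
Lags with overlap: k = -1 to 1.
  r_xh[-1] = x[1]*h[0] = 2
  r_xh[0] = x[0]*h[0] + x[1]*h[1] = 5
  r_xh[1] = x[0]*h[1] = 3
r_xh = [2, 5, 3] (for k = -1, ..., 1)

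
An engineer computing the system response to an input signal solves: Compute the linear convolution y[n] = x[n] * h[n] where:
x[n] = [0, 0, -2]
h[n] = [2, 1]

y[n] = sum_k x[k]*h[n-k]. Output length = len(x) + len(h) - 1 = 3 + 2 - 1 = 4.
y[0] = 0*2 = 0
y[1] = 0*2 + 0*1 = 0
y[2] = -2*2 + 0*1 = -4
y[3] = -2*1 = -2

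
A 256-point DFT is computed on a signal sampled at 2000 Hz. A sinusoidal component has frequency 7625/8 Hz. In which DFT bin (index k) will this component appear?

DFT frequency resolution = f_s/N = 2000/256 = 125/16 Hz
Bin index k = f_signal / resolution = 7625/8 / 125/16 = 122
The signal frequency 7625/8 Hz falls in DFT bin k = 122.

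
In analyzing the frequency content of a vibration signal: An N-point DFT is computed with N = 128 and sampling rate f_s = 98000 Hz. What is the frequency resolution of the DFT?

DFT frequency resolution = f_s / N
= 98000 / 128 = 6125/8 Hz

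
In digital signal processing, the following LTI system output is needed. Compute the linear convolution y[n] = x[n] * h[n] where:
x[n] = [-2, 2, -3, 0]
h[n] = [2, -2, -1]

y[n] = sum_k x[k]*h[n-k]. Output length = len(x) + len(h) - 1 = 4 + 3 - 1 = 6.
y[0] = -2*2 = -4
y[1] = 2*2 + -2*-2 = 8
y[2] = -3*2 + 2*-2 + -2*-1 = -8
y[3] = 0*2 + -3*-2 + 2*-1 = 4
y[4] = 0*-2 + -3*-1 = 3
y[5] = 0*-1 = 0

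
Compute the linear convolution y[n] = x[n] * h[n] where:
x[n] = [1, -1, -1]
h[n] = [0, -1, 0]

y[n] = sum_k x[k]*h[n-k]. Output length = len(x) + len(h) - 1 = 3 + 3 - 1 = 5.
y[0] = 1*0 = 0
y[1] = -1*0 + 1*-1 = -1
y[2] = -1*0 + -1*-1 + 1*0 = 1
y[3] = -1*-1 + -1*0 = 1
y[4] = -1*0 = 0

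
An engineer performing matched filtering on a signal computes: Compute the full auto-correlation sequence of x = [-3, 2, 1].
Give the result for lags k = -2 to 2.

r_xx[k] = sum_m x[m]*x[m+k], indexed from 0, for k = -2 to 2:
  r_xx[-2] = x[2]*x[0] = -3
  r_xx[-1] = x[1]*x[0] + x[2]*x[1] = -4
  r_xx[0] = x[0]*x[0] + x[1]*x[1] + x[2]*x[2] = 14
  r_xx[1] = x[0]*x[1] + x[1]*x[2] = -4
  r_xx[2] = x[0]*x[2] = -3
r_xx = [-3, -4, 14, -4, -3]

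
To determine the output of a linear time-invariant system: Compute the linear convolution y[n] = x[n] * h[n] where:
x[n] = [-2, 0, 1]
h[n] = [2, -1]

y[n] = sum_k x[k]*h[n-k]. Output length = len(x) + len(h) - 1 = 3 + 2 - 1 = 4.
y[0] = -2*2 = -4
y[1] = 0*2 + -2*-1 = 2
y[2] = 1*2 + 0*-1 = 2
y[3] = 1*-1 = -1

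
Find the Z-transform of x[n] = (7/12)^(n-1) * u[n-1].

Time-shifting property: if X(z) = Z{x[n]}, then Z{x[n-d]} = z^(-d) * X(z)
X(z) = z/(z - 7/12) for x[n] = (7/12)^n * u[n]
Z{x[n-1]} = z^(-1) * z/(z - 7/12) = 1/(z - 7/12)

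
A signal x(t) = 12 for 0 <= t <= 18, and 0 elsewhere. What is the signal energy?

Energy = integral of |x(t)|^2 dt over the signal duration
= 12^2 * 18 = 144 * 18 = 2592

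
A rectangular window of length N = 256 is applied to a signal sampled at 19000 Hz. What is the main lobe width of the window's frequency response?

For a rectangular window of length N,
the main lobe width in frequency is 2*f_s/N.
= 2*19000/256 = 2375/16 Hz
This determines the minimum frequency separation for resolving two sinusoids.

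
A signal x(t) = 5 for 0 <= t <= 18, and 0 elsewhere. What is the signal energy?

Energy = integral of |x(t)|^2 dt over the signal duration
= 5^2 * 18 = 25 * 18 = 450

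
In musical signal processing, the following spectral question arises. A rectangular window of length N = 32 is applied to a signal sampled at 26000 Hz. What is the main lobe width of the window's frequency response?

For a rectangular window of length N,
the main lobe width in frequency is 2*f_s/N.
= 2*26000/32 = 1625 Hz
This determines the minimum frequency separation for resolving two sinusoids.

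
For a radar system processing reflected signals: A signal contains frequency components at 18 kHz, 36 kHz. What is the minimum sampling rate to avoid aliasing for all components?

The highest frequency component is f_max = 36 kHz.
Nyquist rate = 2 * f_max = 2 * 36 kHz = 72 kHz.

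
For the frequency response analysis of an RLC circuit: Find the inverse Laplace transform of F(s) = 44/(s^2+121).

Standard pair: w/(s^2+w^2) <-> sin(wt)*u(t)
Recognize w^2 = 121, so w = 11; numerator 44 = 4*11.
f(t) = 4*sin(11t)*u(t)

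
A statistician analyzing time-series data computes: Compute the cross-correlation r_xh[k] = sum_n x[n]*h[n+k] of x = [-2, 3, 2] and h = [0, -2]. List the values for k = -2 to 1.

Both sequences indexed from 0 and zero outside their support.
Lags with overlap: k = -2 to 1.
  r_xh[-2] = x[2]*h[0] = 0
  r_xh[-1] = x[1]*h[0] + x[2]*h[1] = -4
  r_xh[0] = x[0]*h[0] + x[1]*h[1] = -6
  r_xh[1] = x[0]*h[1] = 4
r_xh = [0, -4, -6, 4] (for k = -2, ..., 1)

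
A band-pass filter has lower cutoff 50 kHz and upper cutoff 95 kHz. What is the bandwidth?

Bandwidth = f_high - f_low
= 95 kHz - 50 kHz = 45 kHz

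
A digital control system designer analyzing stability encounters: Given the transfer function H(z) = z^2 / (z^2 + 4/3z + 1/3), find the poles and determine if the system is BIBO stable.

Poles are roots of the denominator: z^2 + 4/3z + 1/3 = 0.
Quadratic formula: z = [-(4/3) +/- sqrt((4/3)^2 - 4*(1/3))] / 2
Discriminant = 16/9 - 4/3 = 4/9; sqrt = 2/3.
z = (-4/3 +/- 2/3) / 2 => z = -1/3 or z = -1.
|p1| = 1, |p2| = 1/3.
For BIBO stability, all poles must lie inside the unit circle (|p| < 1).
System is UNSTABLE since at least one |p| >= 1.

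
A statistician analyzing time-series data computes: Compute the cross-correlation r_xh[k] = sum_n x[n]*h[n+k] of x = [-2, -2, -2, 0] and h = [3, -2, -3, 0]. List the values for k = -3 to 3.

Both sequences indexed from 0 and zero outside their support.
Lags with overlap: k = -3 to 3.
  r_xh[-3] = x[3]*h[0] = 0
  r_xh[-2] = x[2]*h[0] + x[3]*h[1] = -6
  r_xh[-1] = x[1]*h[0] + x[2]*h[1] + x[3]*h[2] = -2
  r_xh[0] = x[0]*h[0] + x[1]*h[1] + x[2]*h[2] + x[3]*h[3] = 4
  r_xh[1] = x[0]*h[1] + x[1]*h[2] + x[2]*h[3] = 10
  r_xh[2] = x[0]*h[2] + x[1]*h[3] = 6
  r_xh[3] = x[0]*h[3] = 0
r_xh = [0, -6, -2, 4, 10, 6, 0] (for k = -3, ..., 3)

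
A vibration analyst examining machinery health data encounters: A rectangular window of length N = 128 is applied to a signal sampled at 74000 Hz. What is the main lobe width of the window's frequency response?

For a rectangular window of length N,
the main lobe width in frequency is 2*f_s/N.
= 2*74000/128 = 4625/4 Hz
This determines the minimum frequency separation for resolving two sinusoids.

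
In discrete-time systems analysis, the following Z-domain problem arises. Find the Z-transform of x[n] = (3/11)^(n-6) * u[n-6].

Time-shifting property: if X(z) = Z{x[n]}, then Z{x[n-d]} = z^(-d) * X(z)
X(z) = z/(z - 3/11) for x[n] = (3/11)^n * u[n]
Z{x[n-6]} = z^(-6) * z/(z - 3/11) = z^(-5)/(z - 3/11)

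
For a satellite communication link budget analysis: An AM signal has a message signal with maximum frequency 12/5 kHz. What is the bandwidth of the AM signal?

In AM (double-sideband), the bandwidth is twice the message frequency.
BW = 2 * f_m = 2 * 12/5 kHz = 24/5 kHz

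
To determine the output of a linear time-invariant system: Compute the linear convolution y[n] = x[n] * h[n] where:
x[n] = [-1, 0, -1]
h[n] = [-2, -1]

y[n] = sum_k x[k]*h[n-k]. Output length = len(x) + len(h) - 1 = 3 + 2 - 1 = 4.
y[0] = -1*-2 = 2
y[1] = 0*-2 + -1*-1 = 1
y[2] = -1*-2 + 0*-1 = 2
y[3] = -1*-1 = 1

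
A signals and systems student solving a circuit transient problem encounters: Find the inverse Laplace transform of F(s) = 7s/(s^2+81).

Standard pair: s/(s^2+w^2) <-> cos(wt)*u(t)
With k=7, w=9: f(t) = 7*cos(9t)*u(t)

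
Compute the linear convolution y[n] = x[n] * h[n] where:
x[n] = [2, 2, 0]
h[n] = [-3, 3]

y[n] = sum_k x[k]*h[n-k]. Output length = len(x) + len(h) - 1 = 3 + 2 - 1 = 4.
y[0] = 2*-3 = -6
y[1] = 2*-3 + 2*3 = 0
y[2] = 0*-3 + 2*3 = 6
y[3] = 0*3 = 0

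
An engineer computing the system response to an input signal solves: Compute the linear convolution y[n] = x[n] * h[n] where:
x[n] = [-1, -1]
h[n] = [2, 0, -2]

y[n] = sum_k x[k]*h[n-k]. Output length = len(x) + len(h) - 1 = 2 + 3 - 1 = 4.
y[0] = -1*2 = -2
y[1] = -1*2 + -1*0 = -2
y[2] = -1*0 + -1*-2 = 2
y[3] = -1*-2 = 2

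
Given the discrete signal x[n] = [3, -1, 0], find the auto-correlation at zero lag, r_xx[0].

The auto-correlation at zero lag r_xx[0] equals the signal energy.
r_xx[0] = sum of x[n]^2 = 3^2 + (-1)^2 + 0^2
= 9 + 1 + 0 = 10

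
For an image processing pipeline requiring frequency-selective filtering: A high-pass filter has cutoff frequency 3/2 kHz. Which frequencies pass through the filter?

A high-pass filter passes all frequencies above the cutoff frequency 3/2 kHz and attenuates lower frequencies.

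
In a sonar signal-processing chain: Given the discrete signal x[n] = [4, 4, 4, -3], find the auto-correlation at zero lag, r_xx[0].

The auto-correlation at zero lag r_xx[0] equals the signal energy.
r_xx[0] = sum of x[n]^2 = 4^2 + 4^2 + 4^2 + (-3)^2
= 16 + 16 + 16 + 9 = 57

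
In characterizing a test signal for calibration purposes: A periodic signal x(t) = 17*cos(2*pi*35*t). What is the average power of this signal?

Average power of A*cos(wt) is A^2/2.
P = 17^2 / 2 = 289/2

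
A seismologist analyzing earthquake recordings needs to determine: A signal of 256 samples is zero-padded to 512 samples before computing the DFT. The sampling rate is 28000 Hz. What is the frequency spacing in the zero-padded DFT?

Original DFT: N = 256, resolution = f_s/N = 28000/256 = 875/8 Hz
Zero-padded DFT: N = 512, resolution = f_s/N = 28000/512 = 875/16 Hz
Zero-padding interpolates the spectrum (finer frequency grid)
but does NOT improve the true spectral resolution (ability to resolve close frequencies).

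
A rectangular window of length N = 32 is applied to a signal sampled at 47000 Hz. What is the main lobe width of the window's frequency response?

For a rectangular window of length N,
the main lobe width in frequency is 2*f_s/N.
= 2*47000/32 = 5875/2 Hz
This determines the minimum frequency separation for resolving two sinusoids.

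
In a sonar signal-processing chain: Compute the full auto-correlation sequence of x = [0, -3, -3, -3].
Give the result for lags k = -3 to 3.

r_xx[k] = sum_m x[m]*x[m+k], indexed from 0, for k = -3 to 3:
  r_xx[-3] = x[3]*x[0] = 0
  r_xx[-2] = x[2]*x[0] + x[3]*x[1] = 9
  r_xx[-1] = x[1]*x[0] + x[2]*x[1] + x[3]*x[2] = 18
  r_xx[0] = x[0]*x[0] + x[1]*x[1] + x[2]*x[2] + x[3]*x[3] = 27
  r_xx[1] = x[0]*x[1] + x[1]*x[2] + x[2]*x[3] = 18
  r_xx[2] = x[0]*x[2] + x[1]*x[3] = 9
  r_xx[3] = x[0]*x[3] = 0
r_xx = [0, 9, 18, 27, 18, 9, 0]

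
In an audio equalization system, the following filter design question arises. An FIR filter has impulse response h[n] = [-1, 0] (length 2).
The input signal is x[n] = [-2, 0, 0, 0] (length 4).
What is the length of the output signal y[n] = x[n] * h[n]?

For linear convolution, the output length is:
len(y) = len(x) + len(h) - 1 = 4 + 2 - 1 = 5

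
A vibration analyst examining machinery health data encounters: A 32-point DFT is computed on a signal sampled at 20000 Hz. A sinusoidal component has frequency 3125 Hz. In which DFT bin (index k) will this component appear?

DFT frequency resolution = f_s/N = 20000/32 = 625 Hz
Bin index k = f_signal / resolution = 3125 / 625 = 5
The signal frequency 3125 Hz falls in DFT bin k = 5.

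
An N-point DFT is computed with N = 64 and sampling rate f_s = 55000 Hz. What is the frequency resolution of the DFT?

DFT frequency resolution = f_s / N
= 55000 / 64 = 6875/8 Hz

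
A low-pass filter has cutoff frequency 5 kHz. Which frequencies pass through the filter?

A low-pass filter passes all frequencies below the cutoff frequency 5 kHz and attenuates higher frequencies.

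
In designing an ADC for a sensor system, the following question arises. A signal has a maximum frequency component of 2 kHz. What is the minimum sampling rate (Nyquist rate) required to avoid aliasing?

By the Nyquist-Shannon sampling theorem,
the minimum sampling rate (Nyquist rate) must be at least 2 * f_max.
Nyquist rate = 2 * 2 kHz = 4 kHz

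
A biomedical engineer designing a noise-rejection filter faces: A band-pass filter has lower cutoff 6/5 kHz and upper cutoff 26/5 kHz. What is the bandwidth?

Bandwidth = f_high - f_low
= 26/5 kHz - 6/5 kHz = 4 kHz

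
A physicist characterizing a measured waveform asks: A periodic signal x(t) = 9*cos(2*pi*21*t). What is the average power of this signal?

Average power of A*cos(wt) is A^2/2.
P = 9^2 / 2 = 81/2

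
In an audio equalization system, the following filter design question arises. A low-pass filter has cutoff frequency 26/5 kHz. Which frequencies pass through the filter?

A low-pass filter passes all frequencies below the cutoff frequency 26/5 kHz and attenuates higher frequencies.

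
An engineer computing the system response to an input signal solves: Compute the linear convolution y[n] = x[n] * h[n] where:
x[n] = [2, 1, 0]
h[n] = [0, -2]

y[n] = sum_k x[k]*h[n-k]. Output length = len(x) + len(h) - 1 = 3 + 2 - 1 = 4.
y[0] = 2*0 = 0
y[1] = 1*0 + 2*-2 = -4
y[2] = 0*0 + 1*-2 = -2
y[3] = 0*-2 = 0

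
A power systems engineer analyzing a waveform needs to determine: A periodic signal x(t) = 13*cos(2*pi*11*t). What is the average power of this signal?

Average power of A*cos(wt) is A^2/2.
P = 13^2 / 2 = 169/2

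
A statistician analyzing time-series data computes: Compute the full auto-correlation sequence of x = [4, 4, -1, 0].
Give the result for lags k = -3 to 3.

r_xx[k] = sum_m x[m]*x[m+k], indexed from 0, for k = -3 to 3:
  r_xx[-3] = x[3]*x[0] = 0
  r_xx[-2] = x[2]*x[0] + x[3]*x[1] = -4
  r_xx[-1] = x[1]*x[0] + x[2]*x[1] + x[3]*x[2] = 12
  r_xx[0] = x[0]*x[0] + x[1]*x[1] + x[2]*x[2] + x[3]*x[3] = 33
  r_xx[1] = x[0]*x[1] + x[1]*x[2] + x[2]*x[3] = 12
  r_xx[2] = x[0]*x[2] + x[1]*x[3] = -4
  r_xx[3] = x[0]*x[3] = 0
r_xx = [0, -4, 12, 33, 12, -4, 0]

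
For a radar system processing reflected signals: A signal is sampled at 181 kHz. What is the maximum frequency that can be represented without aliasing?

The maximum frequency that can be represented without aliasing
is the Nyquist frequency: f_max = f_s / 2 = 181 kHz / 2 = 181/2 kHz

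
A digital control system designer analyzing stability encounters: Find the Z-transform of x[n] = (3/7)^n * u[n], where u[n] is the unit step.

The Z-transform of a^n * u[n] is z/(z-a) for |z| > |a|.
Here a = 3/7, so X(z) = z/(z - (3/7)) = 7z/(7z - 3)
ROC: |z| > 3/7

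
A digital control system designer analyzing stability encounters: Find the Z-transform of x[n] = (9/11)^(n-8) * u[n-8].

Time-shifting property: if X(z) = Z{x[n]}, then Z{x[n-d]} = z^(-d) * X(z)
X(z) = z/(z - 9/11) for x[n] = (9/11)^n * u[n]
Z{x[n-8]} = z^(-8) * z/(z - 9/11) = z^(-7)/(z - 9/11)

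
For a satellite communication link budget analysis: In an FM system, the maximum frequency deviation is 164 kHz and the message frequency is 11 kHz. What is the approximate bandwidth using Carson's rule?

Carson's rule: BW = 2*(delta_f + f_m)
= 2*(164 + 11) kHz = 350 kHz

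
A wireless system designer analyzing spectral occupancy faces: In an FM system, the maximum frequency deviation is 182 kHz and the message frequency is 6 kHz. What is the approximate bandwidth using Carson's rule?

Carson's rule: BW = 2*(delta_f + f_m)
= 2*(182 + 6) kHz = 376 kHz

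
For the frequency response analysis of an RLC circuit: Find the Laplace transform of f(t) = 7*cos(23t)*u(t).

Standard pair: cos(wt)*u(t) <-> s/(s^2+w^2)
With w = 23: L{7*cos(23t)*u(t)} = 7s/(s^2+529)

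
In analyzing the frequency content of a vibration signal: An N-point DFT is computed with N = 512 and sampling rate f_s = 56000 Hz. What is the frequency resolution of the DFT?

DFT frequency resolution = f_s / N
= 56000 / 512 = 875/8 Hz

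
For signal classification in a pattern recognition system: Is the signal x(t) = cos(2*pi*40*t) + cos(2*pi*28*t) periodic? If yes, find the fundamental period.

f1 = 40 Hz, f2 = 28 Hz
Period T1 = 1/40, T2 = 1/28
Ratio T1/T2 = 28/40, which is rational.
The signal is periodic with fundamental period T = 1/GCD(40,28) = 1/4 s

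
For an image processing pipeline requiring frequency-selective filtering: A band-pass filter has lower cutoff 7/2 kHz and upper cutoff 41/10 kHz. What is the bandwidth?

Bandwidth = f_high - f_low
= 41/10 kHz - 7/2 kHz = 3/5 kHz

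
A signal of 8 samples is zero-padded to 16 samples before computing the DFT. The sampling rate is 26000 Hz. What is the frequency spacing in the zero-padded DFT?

Original DFT: N = 8, resolution = f_s/N = 26000/8 = 3250 Hz
Zero-padded DFT: N = 16, resolution = f_s/N = 26000/16 = 1625 Hz
Zero-padding interpolates the spectrum (finer frequency grid)
but does NOT improve the true spectral resolution (ability to resolve close frequencies).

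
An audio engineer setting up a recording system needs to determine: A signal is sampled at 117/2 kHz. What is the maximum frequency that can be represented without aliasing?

The maximum frequency that can be represented without aliasing
is the Nyquist frequency: f_max = f_s / 2 = 117/2 kHz / 2 = 117/4 kHz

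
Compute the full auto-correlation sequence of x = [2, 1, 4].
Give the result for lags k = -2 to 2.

r_xx[k] = sum_m x[m]*x[m+k], indexed from 0, for k = -2 to 2:
  r_xx[-2] = x[2]*x[0] = 8
  r_xx[-1] = x[1]*x[0] + x[2]*x[1] = 6
  r_xx[0] = x[0]*x[0] + x[1]*x[1] + x[2]*x[2] = 21
  r_xx[1] = x[0]*x[1] + x[1]*x[2] = 6
  r_xx[2] = x[0]*x[2] = 8
r_xx = [8, 6, 21, 6, 8]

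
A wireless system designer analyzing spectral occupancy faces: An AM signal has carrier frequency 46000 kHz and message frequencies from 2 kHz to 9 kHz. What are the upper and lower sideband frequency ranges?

Upper sideband (USB) = fc + [fm_low, fm_high] = 46000 + [2, 9] = [46002, 46009] kHz
Lower sideband (LSB) = fc - [fm_high, fm_low] = 46000 - [9, 2] = [45991, 45998] kHz
Total occupied spectrum: 45991 kHz to 46009 kHz (plus carrier at 46000 kHz)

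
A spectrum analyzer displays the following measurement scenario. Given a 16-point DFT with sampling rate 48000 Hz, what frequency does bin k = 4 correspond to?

The frequency of DFT bin k is: f_k = k * f_s / N
f_4 = 4 * 48000 / 16 = 12000 Hz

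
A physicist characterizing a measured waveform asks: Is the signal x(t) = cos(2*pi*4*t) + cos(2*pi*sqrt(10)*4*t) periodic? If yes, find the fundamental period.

f1 = 4 Hz, f2 = 4*sqrt(10) Hz
Ratio f2/f1 = sqrt(10), which is irrational.
Since the frequency ratio is irrational, no common period exists.
The signal is not periodic.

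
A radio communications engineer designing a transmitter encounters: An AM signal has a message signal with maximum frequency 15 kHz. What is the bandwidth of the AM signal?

In AM (double-sideband), the bandwidth is twice the message frequency.
BW = 2 * f_m = 2 * 15 kHz = 30 kHz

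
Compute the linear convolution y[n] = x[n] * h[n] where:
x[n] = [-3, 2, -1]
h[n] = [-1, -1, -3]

y[n] = sum_k x[k]*h[n-k]. Output length = len(x) + len(h) - 1 = 3 + 3 - 1 = 5.
y[0] = -3*-1 = 3
y[1] = 2*-1 + -3*-1 = 1
y[2] = -1*-1 + 2*-1 + -3*-3 = 8
y[3] = -1*-1 + 2*-3 = -5
y[4] = -1*-3 = 3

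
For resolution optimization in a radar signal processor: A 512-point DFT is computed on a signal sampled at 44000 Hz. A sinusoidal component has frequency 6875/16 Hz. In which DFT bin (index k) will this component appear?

DFT frequency resolution = f_s/N = 44000/512 = 1375/16 Hz
Bin index k = f_signal / resolution = 6875/16 / 1375/16 = 5
The signal frequency 6875/16 Hz falls in DFT bin k = 5.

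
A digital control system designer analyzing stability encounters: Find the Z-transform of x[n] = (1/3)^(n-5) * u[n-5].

Time-shifting property: if X(z) = Z{x[n]}, then Z{x[n-d]} = z^(-d) * X(z)
X(z) = z/(z - 1/3) for x[n] = (1/3)^n * u[n]
Z{x[n-5]} = z^(-5) * z/(z - 1/3) = z^(-4)/(z - 1/3)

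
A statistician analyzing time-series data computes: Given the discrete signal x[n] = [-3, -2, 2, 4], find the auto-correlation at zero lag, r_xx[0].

The auto-correlation at zero lag r_xx[0] equals the signal energy.
r_xx[0] = sum of x[n]^2 = (-3)^2 + (-2)^2 + 2^2 + 4^2
= 9 + 4 + 4 + 16 = 33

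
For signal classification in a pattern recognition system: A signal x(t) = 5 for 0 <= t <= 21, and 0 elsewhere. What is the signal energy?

Energy = integral of |x(t)|^2 dt over the signal duration
= 5^2 * 21 = 25 * 21 = 525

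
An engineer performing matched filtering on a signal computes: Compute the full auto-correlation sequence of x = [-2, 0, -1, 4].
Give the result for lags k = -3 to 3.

r_xx[k] = sum_m x[m]*x[m+k], indexed from 0, for k = -3 to 3:
  r_xx[-3] = x[3]*x[0] = -8
  r_xx[-2] = x[2]*x[0] + x[3]*x[1] = 2
  r_xx[-1] = x[1]*x[0] + x[2]*x[1] + x[3]*x[2] = -4
  r_xx[0] = x[0]*x[0] + x[1]*x[1] + x[2]*x[2] + x[3]*x[3] = 21
  r_xx[1] = x[0]*x[1] + x[1]*x[2] + x[2]*x[3] = -4
  r_xx[2] = x[0]*x[2] + x[1]*x[3] = 2
  r_xx[3] = x[0]*x[3] = -8
r_xx = [-8, 2, -4, 21, -4, 2, -8]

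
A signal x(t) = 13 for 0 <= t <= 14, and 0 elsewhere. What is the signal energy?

Energy = integral of |x(t)|^2 dt over the signal duration
= 13^2 * 14 = 169 * 14 = 2366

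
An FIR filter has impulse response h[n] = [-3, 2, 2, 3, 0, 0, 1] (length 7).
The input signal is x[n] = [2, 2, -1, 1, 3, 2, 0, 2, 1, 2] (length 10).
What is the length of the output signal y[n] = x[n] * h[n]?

For linear convolution, the output length is:
len(y) = len(x) + len(h) - 1 = 10 + 7 - 1 = 16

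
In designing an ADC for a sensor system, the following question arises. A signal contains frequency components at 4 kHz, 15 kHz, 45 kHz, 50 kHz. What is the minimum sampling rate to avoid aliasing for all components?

The highest frequency component is f_max = 50 kHz.
Nyquist rate = 2 * f_max = 2 * 50 kHz = 100 kHz.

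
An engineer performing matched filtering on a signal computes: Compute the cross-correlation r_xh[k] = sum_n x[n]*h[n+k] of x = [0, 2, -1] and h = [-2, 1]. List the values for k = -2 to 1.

Both sequences indexed from 0 and zero outside their support.
Lags with overlap: k = -2 to 1.
  r_xh[-2] = x[2]*h[0] = 2
  r_xh[-1] = x[1]*h[0] + x[2]*h[1] = -5
  r_xh[0] = x[0]*h[0] + x[1]*h[1] = 2
  r_xh[1] = x[0]*h[1] = 0
r_xh = [2, -5, 2, 0] (for k = -2, ..., 1)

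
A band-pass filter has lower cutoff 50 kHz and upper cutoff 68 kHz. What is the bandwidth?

Bandwidth = f_high - f_low
= 68 kHz - 50 kHz = 18 kHz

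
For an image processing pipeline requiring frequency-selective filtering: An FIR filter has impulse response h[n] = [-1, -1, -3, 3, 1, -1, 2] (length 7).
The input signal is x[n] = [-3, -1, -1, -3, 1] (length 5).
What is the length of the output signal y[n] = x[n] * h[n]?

For linear convolution, the output length is:
len(y) = len(x) + len(h) - 1 = 5 + 7 - 1 = 11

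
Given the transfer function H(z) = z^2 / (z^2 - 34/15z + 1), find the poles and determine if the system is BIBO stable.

Poles are roots of the denominator: z^2 - 34/15z + 1 = 0.
Quadratic formula: z = [-(-34/15) +/- sqrt((-34/15)^2 - 4*(1))] / 2
Discriminant = 1156/225 - 4 = 256/225; sqrt = 16/15.
z = (34/15 +/- 16/15) / 2 => z = 5/3 or z = 3/5.
|p1| = 5/3, |p2| = 3/5.
For BIBO stability, all poles must lie inside the unit circle (|p| < 1).
System is UNSTABLE since at least one |p| >= 1.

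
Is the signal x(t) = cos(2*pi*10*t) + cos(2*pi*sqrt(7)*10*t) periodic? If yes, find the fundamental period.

f1 = 10 Hz, f2 = 10*sqrt(7) Hz
Ratio f2/f1 = sqrt(7), which is irrational.
Since the frequency ratio is irrational, no common period exists.
The signal is not periodic.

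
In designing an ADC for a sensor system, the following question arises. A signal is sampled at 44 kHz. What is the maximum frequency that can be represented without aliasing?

The maximum frequency that can be represented without aliasing
is the Nyquist frequency: f_max = f_s / 2 = 44 kHz / 2 = 22 kHz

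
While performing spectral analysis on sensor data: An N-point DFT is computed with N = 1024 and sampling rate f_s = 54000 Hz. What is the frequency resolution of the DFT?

DFT frequency resolution = f_s / N
= 54000 / 1024 = 3375/64 Hz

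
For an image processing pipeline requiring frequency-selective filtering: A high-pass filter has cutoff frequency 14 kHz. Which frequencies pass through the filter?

A high-pass filter passes all frequencies above the cutoff frequency 14 kHz and attenuates lower frequencies.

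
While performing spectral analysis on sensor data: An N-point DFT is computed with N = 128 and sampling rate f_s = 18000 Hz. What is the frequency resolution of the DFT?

DFT frequency resolution = f_s / N
= 18000 / 128 = 1125/8 Hz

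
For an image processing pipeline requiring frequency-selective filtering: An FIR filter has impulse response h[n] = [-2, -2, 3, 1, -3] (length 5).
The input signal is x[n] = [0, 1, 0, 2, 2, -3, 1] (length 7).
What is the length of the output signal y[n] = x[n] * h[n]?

For linear convolution, the output length is:
len(y) = len(x) + len(h) - 1 = 7 + 5 - 1 = 11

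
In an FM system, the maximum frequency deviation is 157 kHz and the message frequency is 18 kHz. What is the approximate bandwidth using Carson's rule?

Carson's rule: BW = 2*(delta_f + f_m)
= 2*(157 + 18) kHz = 350 kHz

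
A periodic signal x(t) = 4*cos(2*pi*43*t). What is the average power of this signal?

Average power of A*cos(wt) is A^2/2.
P = 4^2 / 2 = 16/2 = 8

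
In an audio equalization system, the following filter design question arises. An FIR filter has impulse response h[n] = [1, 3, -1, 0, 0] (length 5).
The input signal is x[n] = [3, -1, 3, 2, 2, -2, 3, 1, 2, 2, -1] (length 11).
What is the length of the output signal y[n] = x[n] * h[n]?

For linear convolution, the output length is:
len(y) = len(x) + len(h) - 1 = 11 + 5 - 1 = 15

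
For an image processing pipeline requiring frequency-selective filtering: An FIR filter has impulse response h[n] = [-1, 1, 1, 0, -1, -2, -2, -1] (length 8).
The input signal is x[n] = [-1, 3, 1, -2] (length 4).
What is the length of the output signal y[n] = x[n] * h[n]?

For linear convolution, the output length is:
len(y) = len(x) + len(h) - 1 = 4 + 8 - 1 = 11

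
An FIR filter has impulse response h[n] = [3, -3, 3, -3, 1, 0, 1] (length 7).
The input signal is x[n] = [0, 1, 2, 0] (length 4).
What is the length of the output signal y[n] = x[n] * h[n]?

For linear convolution, the output length is:
len(y) = len(x) + len(h) - 1 = 4 + 7 - 1 = 10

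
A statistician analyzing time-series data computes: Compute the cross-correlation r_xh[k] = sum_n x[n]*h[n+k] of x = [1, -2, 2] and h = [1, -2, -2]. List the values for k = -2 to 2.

Both sequences indexed from 0 and zero outside their support.
Lags with overlap: k = -2 to 2.
  r_xh[-2] = x[2]*h[0] = 2
  r_xh[-1] = x[1]*h[0] + x[2]*h[1] = -6
  r_xh[0] = x[0]*h[0] + x[1]*h[1] + x[2]*h[2] = 1
  r_xh[1] = x[0]*h[1] + x[1]*h[2] = 2
  r_xh[2] = x[0]*h[2] = -2
r_xh = [2, -6, 1, 2, -2] (for k = -2, ..., 2)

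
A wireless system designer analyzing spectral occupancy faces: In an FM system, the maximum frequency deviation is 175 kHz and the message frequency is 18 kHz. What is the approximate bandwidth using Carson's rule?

Carson's rule: BW = 2*(delta_f + f_m)
= 2*(175 + 18) kHz = 386 kHz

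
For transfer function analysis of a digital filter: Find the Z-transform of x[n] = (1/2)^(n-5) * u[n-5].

Time-shifting property: if X(z) = Z{x[n]}, then Z{x[n-d]} = z^(-d) * X(z)
X(z) = z/(z - 1/2) for x[n] = (1/2)^n * u[n]
Z{x[n-5]} = z^(-5) * z/(z - 1/2) = z^(-4)/(z - 1/2)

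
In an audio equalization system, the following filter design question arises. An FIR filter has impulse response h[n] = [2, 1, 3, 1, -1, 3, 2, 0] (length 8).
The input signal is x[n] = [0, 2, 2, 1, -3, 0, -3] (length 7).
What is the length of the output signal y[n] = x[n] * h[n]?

For linear convolution, the output length is:
len(y) = len(x) + len(h) - 1 = 7 + 8 - 1 = 14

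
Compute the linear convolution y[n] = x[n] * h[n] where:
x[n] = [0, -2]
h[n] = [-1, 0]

y[n] = sum_k x[k]*h[n-k]. Output length = len(x) + len(h) - 1 = 2 + 2 - 1 = 3.
y[0] = 0*-1 = 0
y[1] = -2*-1 + 0*0 = 2
y[2] = -2*0 = 0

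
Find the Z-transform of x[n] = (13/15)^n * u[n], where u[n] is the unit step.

The Z-transform of a^n * u[n] is z/(z-a) for |z| > |a|.
Here a = 13/15, so X(z) = z/(z - (13/15)) = 15z/(15z - 13)
ROC: |z| > 13/15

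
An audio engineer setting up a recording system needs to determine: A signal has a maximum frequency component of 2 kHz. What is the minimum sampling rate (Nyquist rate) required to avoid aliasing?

By the Nyquist-Shannon sampling theorem,
the minimum sampling rate (Nyquist rate) must be at least 2 * f_max.
Nyquist rate = 2 * 2 kHz = 4 kHz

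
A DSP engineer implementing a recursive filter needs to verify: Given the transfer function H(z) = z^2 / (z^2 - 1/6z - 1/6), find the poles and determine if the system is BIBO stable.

Poles are roots of the denominator: z^2 - 1/6z - 1/6 = 0.
Quadratic formula: z = [-(-1/6) +/- sqrt((-1/6)^2 - 4*(-1/6))] / 2
Discriminant = 1/36 + 2/3 = 25/36; sqrt = 5/6.
z = (1/6 +/- 5/6) / 2 => z = 1/2 or z = -1/3.
|p1| = 1/3, |p2| = 1/2.
For BIBO stability, all poles must lie inside the unit circle (|p| < 1).
System is STABLE since both |p| < 1.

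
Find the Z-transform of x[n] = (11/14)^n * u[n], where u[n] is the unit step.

The Z-transform of a^n * u[n] is z/(z-a) for |z| > |a|.
Here a = 11/14, so X(z) = z/(z - (11/14)) = 14z/(14z - 11)
ROC: |z| > 11/14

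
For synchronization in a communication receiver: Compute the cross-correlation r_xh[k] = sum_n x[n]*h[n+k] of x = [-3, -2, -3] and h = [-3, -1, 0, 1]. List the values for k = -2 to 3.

Both sequences indexed from 0 and zero outside their support.
Lags with overlap: k = -2 to 3.
  r_xh[-2] = x[2]*h[0] = 9
  r_xh[-1] = x[1]*h[0] + x[2]*h[1] = 9
  r_xh[0] = x[0]*h[0] + x[1]*h[1] + x[2]*h[2] = 11
  r_xh[1] = x[0]*h[1] + x[1]*h[2] + x[2]*h[3] = 0
  r_xh[2] = x[0]*h[2] + x[1]*h[3] = -2
  r_xh[3] = x[0]*h[3] = -3
r_xh = [9, 9, 11, 0, -2, -3] (for k = -2, ..., 3)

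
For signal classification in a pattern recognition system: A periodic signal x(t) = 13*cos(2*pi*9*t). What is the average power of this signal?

Average power of A*cos(wt) is A^2/2.
P = 13^2 / 2 = 169/2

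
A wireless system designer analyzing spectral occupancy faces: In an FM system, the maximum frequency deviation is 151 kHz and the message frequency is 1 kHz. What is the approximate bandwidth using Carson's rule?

Carson's rule: BW = 2*(delta_f + f_m)
= 2*(151 + 1) kHz = 304 kHz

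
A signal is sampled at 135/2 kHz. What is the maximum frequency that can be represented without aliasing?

The maximum frequency that can be represented without aliasing
is the Nyquist frequency: f_max = f_s / 2 = 135/2 kHz / 2 = 135/4 kHz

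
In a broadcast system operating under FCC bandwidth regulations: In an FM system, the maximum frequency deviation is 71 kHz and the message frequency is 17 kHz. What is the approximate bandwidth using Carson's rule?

Carson's rule: BW = 2*(delta_f + f_m)
= 2*(71 + 17) kHz = 176 kHz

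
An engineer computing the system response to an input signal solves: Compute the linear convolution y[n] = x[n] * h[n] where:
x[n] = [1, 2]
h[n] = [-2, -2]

y[n] = sum_k x[k]*h[n-k]. Output length = len(x) + len(h) - 1 = 2 + 2 - 1 = 3.
y[0] = 1*-2 = -2
y[1] = 2*-2 + 1*-2 = -6
y[2] = 2*-2 = -4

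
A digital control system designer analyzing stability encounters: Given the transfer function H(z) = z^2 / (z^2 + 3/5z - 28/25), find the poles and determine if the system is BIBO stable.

Poles are roots of the denominator: z^2 + 3/5z - 28/25 = 0.
Quadratic formula: z = [-(3/5) +/- sqrt((3/5)^2 - 4*(-28/25))] / 2
Discriminant = 9/25 + 112/25 = 121/25; sqrt = 11/5.
z = (-3/5 +/- 11/5) / 2 => z = 4/5 or z = -7/5.
|p1| = 7/5, |p2| = 4/5.
For BIBO stability, all poles must lie inside the unit circle (|p| < 1).
System is UNSTABLE since at least one |p| >= 1.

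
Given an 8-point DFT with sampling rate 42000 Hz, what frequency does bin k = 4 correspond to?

The frequency of DFT bin k is: f_k = k * f_s / N
f_4 = 4 * 42000 / 8 = 21000 Hz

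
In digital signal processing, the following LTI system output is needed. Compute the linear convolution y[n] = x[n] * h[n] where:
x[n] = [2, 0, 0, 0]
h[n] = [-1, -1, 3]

y[n] = sum_k x[k]*h[n-k]. Output length = len(x) + len(h) - 1 = 4 + 3 - 1 = 6.
y[0] = 2*-1 = -2
y[1] = 0*-1 + 2*-1 = -2
y[2] = 0*-1 + 0*-1 + 2*3 = 6
y[3] = 0*-1 + 0*-1 + 0*3 = 0
y[4] = 0*-1 + 0*3 = 0
y[5] = 0*3 = 0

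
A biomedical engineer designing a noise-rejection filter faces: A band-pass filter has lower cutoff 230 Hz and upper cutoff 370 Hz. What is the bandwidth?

Bandwidth = f_high - f_low
= 370 Hz - 230 Hz = 140 Hz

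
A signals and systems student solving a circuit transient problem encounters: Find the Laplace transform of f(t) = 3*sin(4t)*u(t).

Standard pair: sin(wt)*u(t) <-> w/(s^2+w^2)
With w = 4: L{3*sin(4t)*u(t)} = 12/(s^2+16)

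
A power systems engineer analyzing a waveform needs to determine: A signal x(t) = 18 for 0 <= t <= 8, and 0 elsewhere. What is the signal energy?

Energy = integral of |x(t)|^2 dt over the signal duration
= 18^2 * 8 = 324 * 8 = 2592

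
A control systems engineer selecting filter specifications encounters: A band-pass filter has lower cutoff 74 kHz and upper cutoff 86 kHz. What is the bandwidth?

Bandwidth = f_high - f_low
= 86 kHz - 74 kHz = 12 kHz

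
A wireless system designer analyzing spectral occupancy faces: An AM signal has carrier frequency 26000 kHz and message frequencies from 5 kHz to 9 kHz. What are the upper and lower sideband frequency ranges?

Upper sideband (USB) = fc + [fm_low, fm_high] = 26000 + [5, 9] = [26005, 26009] kHz
Lower sideband (LSB) = fc - [fm_high, fm_low] = 26000 - [9, 5] = [25991, 25995] kHz
Total occupied spectrum: 25991 kHz to 26009 kHz (plus carrier at 26000 kHz)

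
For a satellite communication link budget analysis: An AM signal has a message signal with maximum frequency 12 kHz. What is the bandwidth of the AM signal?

In AM (double-sideband), the bandwidth is twice the message frequency.
BW = 2 * f_m = 2 * 12 kHz = 24 kHz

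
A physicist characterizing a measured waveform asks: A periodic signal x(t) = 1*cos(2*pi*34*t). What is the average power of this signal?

Average power of A*cos(wt) is A^2/2.
P = 1^2 / 2 = 1/2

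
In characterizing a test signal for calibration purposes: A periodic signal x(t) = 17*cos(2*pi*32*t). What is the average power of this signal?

Average power of A*cos(wt) is A^2/2.
P = 17^2 / 2 = 289/2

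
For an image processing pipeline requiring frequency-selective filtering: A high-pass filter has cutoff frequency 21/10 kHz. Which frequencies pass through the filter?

A high-pass filter passes all frequencies above the cutoff frequency 21/10 kHz and attenuates lower frequencies.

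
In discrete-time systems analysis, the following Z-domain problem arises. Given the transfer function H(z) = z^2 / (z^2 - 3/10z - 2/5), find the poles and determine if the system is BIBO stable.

Poles are roots of the denominator: z^2 - 3/10z - 2/5 = 0.
Quadratic formula: z = [-(-3/10) +/- sqrt((-3/10)^2 - 4*(-2/5))] / 2
Discriminant = 9/100 + 8/5 = 169/100; sqrt = 13/10.
z = (3/10 +/- 13/10) / 2 => z = 4/5 or z = -1/2.
|p1| = 4/5, |p2| = 1/2.
For BIBO stability, all poles must lie inside the unit circle (|p| < 1).
System is STABLE since both |p| < 1.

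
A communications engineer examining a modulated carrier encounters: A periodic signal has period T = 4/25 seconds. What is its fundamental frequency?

The fundamental frequency is the reciprocal of the period.
f = 1/T = 1/(4/25) = 25/4 Hz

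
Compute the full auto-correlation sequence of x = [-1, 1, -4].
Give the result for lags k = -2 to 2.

r_xx[k] = sum_m x[m]*x[m+k], indexed from 0, for k = -2 to 2:
  r_xx[-2] = x[2]*x[0] = 4
  r_xx[-1] = x[1]*x[0] + x[2]*x[1] = -5
  r_xx[0] = x[0]*x[0] + x[1]*x[1] + x[2]*x[2] = 18
  r_xx[1] = x[0]*x[1] + x[1]*x[2] = -5
  r_xx[2] = x[0]*x[2] = 4
r_xx = [4, -5, 18, -5, 4]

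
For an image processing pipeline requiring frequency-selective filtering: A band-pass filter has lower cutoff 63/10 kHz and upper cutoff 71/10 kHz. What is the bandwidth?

Bandwidth = f_high - f_low
= 71/10 kHz - 63/10 kHz = 4/5 kHz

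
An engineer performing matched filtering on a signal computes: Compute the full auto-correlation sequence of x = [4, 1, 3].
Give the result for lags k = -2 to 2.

r_xx[k] = sum_m x[m]*x[m+k], indexed from 0, for k = -2 to 2:
  r_xx[-2] = x[2]*x[0] = 12
  r_xx[-1] = x[1]*x[0] + x[2]*x[1] = 7
  r_xx[0] = x[0]*x[0] + x[1]*x[1] + x[2]*x[2] = 26
  r_xx[1] = x[0]*x[1] + x[1]*x[2] = 7
  r_xx[2] = x[0]*x[2] = 12
r_xx = [12, 7, 26, 7, 12]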